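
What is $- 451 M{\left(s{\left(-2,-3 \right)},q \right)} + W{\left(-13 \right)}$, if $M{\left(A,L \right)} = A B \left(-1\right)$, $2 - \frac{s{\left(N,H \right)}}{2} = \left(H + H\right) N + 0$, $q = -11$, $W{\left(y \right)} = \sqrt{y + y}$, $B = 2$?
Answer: $-18040 + i \sqrt{26} \approx -18040.0 + 5.099 i$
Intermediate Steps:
$W{\left(y \right)} = \sqrt{2} \sqrt{y}$ ($W{\left(y \right)} = \sqrt{2 y} = \sqrt{2} \sqrt{y}$)
$s{\left(N,H \right)} = 4 - 4 H N$ ($s{\left(N,H \right)} = 4 - 2 \left(\left(H + H\right) N + 0\right) = 4 - 2 \left(2 H N + 0\right) = 4 - 2 \cdot 2 H N = 4 - 4 H N$)
$M{\left(A,L \right)} = - 2 A$ ($M{\left(A,L \right)} = A 2 \left(-1\right) = 2 A \left(-1\right) = - 2 A$)
$- 451 M{\left(s{\left(-2,-3 \right)},q \right)} + W{\left(-13 \right)} = - 451 \left(- 2 \left(4 - \left(-12\right) \left(-2\right)\right)\right) + \sqrt{2} \sqrt{-13} = - 451 \left(- 2 \left(4 - 24\right)\right) + \sqrt{2} i \sqrt{13} = - 451 \left(\left(-2\right) \left(-20\right)\right) + i \sqrt{26} = \left(-451\right) 40 + i \sqrt{26} = -18040 + i \sqrt{26}$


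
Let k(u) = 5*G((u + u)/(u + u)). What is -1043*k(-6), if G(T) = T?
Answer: -5215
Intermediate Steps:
k(u) = 5 (k(u) = 5*((u + u)/(u + u)) = 5*((2*u)/((2*u))) = 5*((2*u)*(1/(2*u))) = 5*1 = 5)
-1043*k(-6) = -1043*5 = -5215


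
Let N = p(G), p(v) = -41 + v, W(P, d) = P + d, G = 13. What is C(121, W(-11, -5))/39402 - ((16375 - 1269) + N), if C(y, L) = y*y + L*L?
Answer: -594088459/39402 ≈ -15078.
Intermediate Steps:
C(y, L) = L² + y² (C(y, L) = y² + L² = L² + y²)
N = -28 (N = -41 + 13 = -28)
C(121, W(-11, -5))/39402 - ((16375 - 1269) + N) = ((-11 - 5)² + 121²)/39402 - ((16375 - 1269) - 28) = ((-16)² + 14641)*(1/39402) - (15106 - 28) = (256 + 14641)*(1/39402) - 1*15078 = 14897*(1/39402) - 15078 = 14897/39402 - 15078 = -594088459/39402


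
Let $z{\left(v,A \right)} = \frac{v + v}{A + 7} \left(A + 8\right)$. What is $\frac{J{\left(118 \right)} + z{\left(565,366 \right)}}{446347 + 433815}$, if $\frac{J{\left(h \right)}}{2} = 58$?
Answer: $\frac{232944}{164150213} \approx 0.0014191$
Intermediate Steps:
$J{\left(h \right)} = 116$ ($J{\left(h \right)} = 2 \cdot 58 = 116$)
$z{\left(v,A \right)} = \frac{2 v \left(8 + A\right)}{7 + A}$ ($z{\left(v,A \right)} = \frac{2 v}{7 + A} \left(8 + A\right) = \frac{2 v \left(8 + A\right)}{7 + A}$)
$\frac{J{\left(118 \right)} + z{\left(565,366 \right)}}{446347 + 433815} = \frac{116 + 2 \cdot 565 \frac{1}{7 + 366} \left(8 + 366\right)}{446347 + 433815} = \frac{116 + 2 \cdot 565 \cdot \frac{1}{373} \cdot 374}{880162} = \left(116 + 2 \cdot 565 \cdot \frac{1}{373} \cdot 374\right) \frac{1}{880162} = \left(116 + \frac{422620}{373}\right) \frac{1}{880162} = \frac{465888}{373} \cdot \frac{1}{880162} = \frac{232944}{164150213}$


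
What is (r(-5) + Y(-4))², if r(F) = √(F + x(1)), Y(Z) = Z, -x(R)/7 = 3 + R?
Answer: (4 - I*√33)² ≈ -17.0 - 45.956*I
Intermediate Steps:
x(R) = -21 - 7*R (x(R) = -7*(3 + R) = -21 - 7*R)
r(F) = √(-28 + F) (r(F) = √(F + (-21 - 7*1)) = √(F + (-21 - 7)) = √(F - 28) = √(-28 + F))
(r(-5) + Y(-4))² = (√(-28 - 5) - 4)² = (√(-33) - 4)² = (I*√33 - 4)² = (-4 + I*√33)²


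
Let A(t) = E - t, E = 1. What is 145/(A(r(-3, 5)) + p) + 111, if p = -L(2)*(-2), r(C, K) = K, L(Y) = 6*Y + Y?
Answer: 2809/24 ≈ 117.04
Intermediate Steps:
L(Y) = 7*Y
A(t) = 1 - t
p = 28 (p = -7*2*(-2) = -1*14*(-2) = -14*(-2) = 28)
145/(A(r(-3, 5)) + p) + 111 = 145/((1 - 1*5) + 28) + 111 = 145/((1 - 5) + 28) + 111 = 145/(-4 + 28) + 111 = 145/24 + 111 = 2809/24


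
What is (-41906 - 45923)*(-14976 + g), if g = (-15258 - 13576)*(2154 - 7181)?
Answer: -12729368060318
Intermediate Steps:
g = 144948518 (g = -28834*(-5027) = 144948518)
(-41906 - 45923)*(-14976 + g) = (-41906 - 45923)*(-14976 + 144948518) = -87829*144933542 = -12729368060318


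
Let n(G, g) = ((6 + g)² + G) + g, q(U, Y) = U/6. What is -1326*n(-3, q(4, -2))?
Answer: -167518/3 ≈ -55839.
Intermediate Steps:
q(U, Y) = U/6 (q(U, Y) = U*(⅙) = U/6)
n(G, g) = G + g + (6 + g)² (n(G, g) = (G + (6 + g)²) + g = G + g + (6 + g)²)
-1326*n(-3, q(4, -2)) = -1326*(-3 + (⅙)*4 + (6 + (⅙)*4)²) = -1326*(-3 + ⅔ + (6 + ⅔)²) = -1326*(-3 + ⅔ + (20/3)²) = -1326*(-3 + ⅔ + 400/9) = -1326*379/9 = -167518/3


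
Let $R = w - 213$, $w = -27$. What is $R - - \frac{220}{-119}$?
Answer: $- \frac{28780}{119} \approx -241.85$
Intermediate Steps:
$R = -240$ ($R = -27 - 213 = -240$)
$R - - \frac{220}{-119} = -240 - - \frac{220}{-119} = -240 - \left(-220\right) \left(- \frac{1}{119}\right) = -240 - \frac{220}{119} = - \frac{28780}{119}$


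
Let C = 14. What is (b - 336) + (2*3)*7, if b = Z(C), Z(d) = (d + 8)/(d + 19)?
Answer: -880/3 ≈ -293.33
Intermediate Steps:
Z(d) = (8 + d)/(19 + d)
b = 2/3 (b = (8 + 14)/(19 + 14) = 22/33 = (1/33)*22 = 2/3 ≈ 0.66667)
(b - 336) + (2*3)*7 = (2/3 - 336) + (2*3)*7 = -1006/3 + 6*7 = -1006/3 + 42 = -880/3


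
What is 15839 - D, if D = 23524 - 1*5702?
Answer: -1983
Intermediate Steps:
D = 17822 (D = 23524 - 5702 = 17822)
15839 - D = 15839 - 1*17822 = 15839 - 17822 = -1983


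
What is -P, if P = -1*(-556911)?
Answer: -556911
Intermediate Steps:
P = 556911
-P = -1*556911 = -556911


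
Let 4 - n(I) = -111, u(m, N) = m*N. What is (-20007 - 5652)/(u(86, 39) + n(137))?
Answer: -25659/3469 ≈ -7.3967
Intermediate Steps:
u(m, N) = N*m
n(I) = 115 (n(I) = 4 - 1*(-111) = 4 + 111 = 115)
(-20007 - 5652)/(u(86, 39) + n(137)) = (-20007 - 5652)/(39*86 + 115) = -25659/(3354 + 115) = -25659/3469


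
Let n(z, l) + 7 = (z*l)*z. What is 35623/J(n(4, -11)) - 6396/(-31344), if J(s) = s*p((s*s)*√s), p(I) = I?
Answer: 533/2612 + 35623*I*√183/1121513121 ≈ 0.20406 + 0.00042969*I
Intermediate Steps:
n(z, l) = -7 + l*z² (n(z, l) = -7 + (z*l)*z = -7 + (l*z)*z = -7 + l*z²)
J(s) = s^(7/2) (J(s) = s*((s*s)*√s) = s*(s²*√s) = s*s^(5/2) = s^(7/2))
35623/J(n(4, -11)) - 6396/(-31344) = 35623/((-7 - 11*4²)^(7/2)) - 6396/(-31344) = 35623/((-7 - 11*16)^(7/2)) - 6396*(-1/31344) = 35623/((-7 - 176)^(7/2)) + 533/2612 = 35623/((-183)^(7/2)) + 533/2612 = 35623/((-6128487*I*√183)) + 533/2612 = 35623*(I*√183/1121513121) + 533/2612 = 35623*I*√183/1121513121 + 533/2612 = 533/2612 + 35623*I*√183/1121513121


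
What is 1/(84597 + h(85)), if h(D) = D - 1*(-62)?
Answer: 1/84744 ≈ 1.1800e-5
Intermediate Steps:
h(D) = 62 + D (h(D) = D + 62 = 62 + D)
1/(84597 + h(85)) = 1/(84597 + (62 + 85)) = 1/(84597 + 147) = 1/84744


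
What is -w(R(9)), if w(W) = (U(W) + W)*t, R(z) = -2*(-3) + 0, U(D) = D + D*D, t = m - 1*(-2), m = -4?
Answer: 96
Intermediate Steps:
t = -2 (t = -4 - 1*(-2) = -4 + 2 = -2)
U(D) = D + D²
R(z) = 6 (R(z) = 6 + 0 = 6)
w(W) = -2*W - 2*W*(1 + W) (w(W) = (W*(1 + W) + W)*(-2) = (W + W*(1 + W))*(-2) = -2*W - 2*W*(1 + W))
-w(R(9)) = -2*6*(-2 - 1*6) = -2*6*(-2 - 6) = -2*6*(-8) = -1*(-96) = 96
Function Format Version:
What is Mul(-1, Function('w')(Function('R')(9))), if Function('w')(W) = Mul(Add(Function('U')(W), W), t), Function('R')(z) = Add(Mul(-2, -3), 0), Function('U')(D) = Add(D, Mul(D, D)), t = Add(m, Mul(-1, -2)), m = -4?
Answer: 96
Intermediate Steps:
t = -2 (t = Add(-4, Mul(-1, -2)) = Add(-4, 2) = -2)
Function('U')(D) = Add(D, Pow(D, 2))
Function('R')(z) = 6 (Function('R')(z) = Add(6, 0) = 6)
Function('w')(W) = Add(Mul(-2, W), Mul(-2, W, Add(1, W))) (Function('w')(W) = Mul(Add(Mul(W, Add(1, W)), W), -2) = Mul(Add(W, Mul(W, Add(1, W))), -2) = Add(Mul(-2, W), Mul(-2, W, Add(1, W))))
Mul(-1, Function('w')(Function('R')(9))) = Mul(-1, Mul(2, 6, Add(-2, Mul(-1, 6)))) = Mul(-1, Mul(2, 6, Add(-2, -6))) = Mul(-1, Mul(2, 6, -8)) = Mul(-1, -96) = 96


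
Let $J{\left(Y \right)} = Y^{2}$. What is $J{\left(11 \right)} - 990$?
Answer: $-869$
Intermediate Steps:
$J{\left(11 \right)} - 990 = 11^{2} - 990 = 121 - 990 = -869$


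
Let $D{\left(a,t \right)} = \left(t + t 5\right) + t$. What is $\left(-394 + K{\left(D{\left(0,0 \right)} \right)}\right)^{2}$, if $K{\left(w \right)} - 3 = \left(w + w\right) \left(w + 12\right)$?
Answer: $152881$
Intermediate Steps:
$D{\left(a,t \right)} = 7 t$ ($D{\left(a,t \right)} = \left(t + 5 t\right) + t = 6 t + t = 7 t$)
$K{\left(w \right)} = 3 + 2 w \left(12 + w\right)$ ($K{\left(w \right)} = 3 + \left(w + w\right) \left(w + 12\right) = 3 + 2 w \left(12 + w\right)$)
$\left(-394 + K{\left(D{\left(0,0 \right)} \right)}\right)^{2} = \left(-394 + \left(3 + 2 \left(7 \cdot 0\right)^{2} + 24 \cdot 7 \cdot 0\right)\right)^{2} = \left(-394 + \left(3 + 2 \cdot 0^{2} + 24 \cdot 0\right)\right)^{2} = \left(-394 + \left(3 + 2 \cdot 0 + 0\right)\right)^{2} = \left(-394 + \left(3 + 0 + 0\right)\right)^{2} = \left(-394 + 3\right)^{2} = \left(-391\right)^{2} = 152881$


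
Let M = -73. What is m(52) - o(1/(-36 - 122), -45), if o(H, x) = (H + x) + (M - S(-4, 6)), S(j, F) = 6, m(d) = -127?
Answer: -473/158 ≈ -2.9937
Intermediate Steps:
o(H, x) = -79 + H + x (o(H, x) = (H + x) + (-73 - 1*6) = (H + x) + (-73 - 6) = (H + x) - 79 = -79 + H + x)
m(52) - o(1/(-36 - 122), -45) = -127 - (-79 + 1/(-36 - 122) - 45) = -127 - (-79 + 1/(-158) - 45) = -127 - (-79 - 1/158 - 45) = -127 - 1*(-19593/158) = -127 + 19593/158 = -473/158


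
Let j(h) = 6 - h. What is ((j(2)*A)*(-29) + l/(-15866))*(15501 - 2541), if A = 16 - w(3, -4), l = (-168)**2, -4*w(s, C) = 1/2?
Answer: -192492138960/7933 ≈ -2.4265e+7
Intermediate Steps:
w(s, C) = -1/8 (w(s, C) = -1/4/2 = -1/4*1/2 = -1/8)
l = 28224
A = 129/8 (A = 16 - 1*(-1/8) = 16 + 1/8 = 129/8 ≈ 16.125)
((j(2)*A)*(-29) + l/(-15866))*(15501 - 2541) = (((6 - 1*2)*(129/8))*(-29) + 28224/(-15866))*(15501 - 2541) = (((6 - 2)*(129/8))*(-29) + 28224*(-1/15866))*12960 = ((4*(129/8))*(-29) - 14112/7933)*12960 = ((129/2)*(-29) - 14112/7933)*12960 = (-3741/2 - 14112/7933)*12960 = -29705577/15866*12960 = -192492138960/7933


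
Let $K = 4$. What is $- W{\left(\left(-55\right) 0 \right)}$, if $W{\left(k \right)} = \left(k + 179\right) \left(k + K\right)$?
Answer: $-716$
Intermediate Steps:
$W{\left(k \right)} = \left(4 + k\right) \left(179 + k\right)$ ($W{\left(k \right)} = \left(k + 179\right) \left(k + 4\right) = \left(179 + k\right) \left(4 + k\right) = \left(4 + k\right) \left(179 + k\right)$)
$- W{\left(\left(-55\right) 0 \right)} = - (716 + \left(\left(-55\right) 0\right)^{2} + 183 \left(\left(-55\right) 0\right)) = - (716 + 0^{2} + 183 \cdot 0) = - (716 + 0 + 0) = \left(-1\right) 716 = -716$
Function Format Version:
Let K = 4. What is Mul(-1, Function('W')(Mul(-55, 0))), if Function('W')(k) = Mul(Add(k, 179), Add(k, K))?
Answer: -716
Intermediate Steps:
Function('W')(k) = Mul(Add(4, k), Add(179, k)) (Function('W')(k) = Mul(Add(k, 179), Add(k, 4)) = Mul(Add(179, k), Add(4, k)) = Mul(Add(4, k), Add(179, k)))
Mul(-1, Function('W')(Mul(-55, 0))) = Mul(-1, Add(716, Pow(Mul(-55, 0), 2), Mul(183, Mul(-55, 0)))) = Mul(-1, Add(716, Pow(0, 2), Mul(183, 0))) = Mul(-1, Add(716, 0, 0)) = Mul(-1, 716) = -716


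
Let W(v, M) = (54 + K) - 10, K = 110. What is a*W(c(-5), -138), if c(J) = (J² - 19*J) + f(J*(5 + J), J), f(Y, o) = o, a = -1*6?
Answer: -924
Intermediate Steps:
a = -6
c(J) = J² - 18*J (c(J) = (J² - 19*J) + J = J² - 18*J)
W(v, M) = 154 (W(v, M) = (54 + 110) - 10 = 164 - 10 = 154)
a*W(c(-5), -138) = -6*154 = -924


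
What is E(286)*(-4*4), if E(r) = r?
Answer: -4576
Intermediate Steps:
E(286)*(-4*4) = 286*(-4*4) = 286*(-16) = -4576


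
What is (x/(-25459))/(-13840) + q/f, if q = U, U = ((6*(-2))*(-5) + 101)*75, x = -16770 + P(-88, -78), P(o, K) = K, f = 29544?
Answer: 88628320931/216873000680 ≈ 0.40866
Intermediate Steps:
x = -16848 (x = -16770 - 78 = -16848)
U = 12075 (U = (-12*(-5) + 101)*75 = (60 + 101)*75 = 161*75 = 12075)
q = 12075
(x/(-25459))/(-13840) + q/f = -16848/(-25459)/(-13840) + 12075/29544 = -16848*(-1/25459)*(-1/13840) + 12075*(1/29544) = (16848/25459)*(-1/13840) + 4025/9848 = -1053/22022035 + 4025/9848 = 88628320931/216873000680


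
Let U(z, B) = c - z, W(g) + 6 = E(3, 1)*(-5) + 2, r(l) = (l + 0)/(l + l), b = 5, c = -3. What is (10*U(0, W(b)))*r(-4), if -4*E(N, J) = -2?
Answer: -15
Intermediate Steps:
E(N, J) = ½ (E(N, J) = -¼*(-2) = ½)
r(l) = ½ (r(l) = l/((2*l)) = l*(1/(2*l)) = ½)
W(g) = -13/2 (W(g) = -6 + ((½)*(-5) + 2) = -6 + (-5/2 + 2) = -6 - ½ = -13/2)
U(z, B) = -3 - z
(10*U(0, W(b)))*r(-4) = (10*(-3 - 1*0))*(½) = (10*(-3 + 0))*(½) = (10*(-3))*(½) = -30*½ = -15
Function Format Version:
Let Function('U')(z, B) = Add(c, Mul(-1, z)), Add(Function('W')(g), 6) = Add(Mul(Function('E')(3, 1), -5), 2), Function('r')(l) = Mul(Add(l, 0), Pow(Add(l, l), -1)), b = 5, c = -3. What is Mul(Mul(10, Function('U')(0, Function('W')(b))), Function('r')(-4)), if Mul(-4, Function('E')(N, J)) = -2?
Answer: -15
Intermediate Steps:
Function('E')(N, J) = Rational(1, 2) (Function('E')(N, J) = Mul(Rational(-1, 4), -2) = Rational(1, 2))
Function('r')(l) = Rational(1, 2) (Function('r')(l) = Mul(l, Pow(Mul(2, l), -1)) = Mul(l, Mul(Rational(1, 2), Pow(l, -1))) = Rational(1, 2))
Function('W')(g) = Rational(-13, 2) (Function('W')(g) = Add(-6, Add(Mul(Rational(1, 2), -5), 2)) = Add(-6, Add(Rational(-5, 2), 2)) = Add(-6, Rational(-1, 2)) = Rational(-13, 2))
Function('U')(z, B) = Add(-3, Mul(-1, z))
Mul(Mul(10, Function('U')(0, Function('W')(b))), Function('r')(-4)) = Mul(Mul(10, Add(-3, Mul(-1, 0))), Rational(1, 2)) = Mul(Mul(10, Add(-3, 0)), Rational(1, 2)) = Mul(Mul(10, -3), Rational(1, 2)) = Mul(-30, Rational(1, 2)) = -15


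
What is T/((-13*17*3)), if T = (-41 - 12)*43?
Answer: 2279/663 ≈ 3.4374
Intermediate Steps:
T = -2279 (T = -53*43 = -2279)
T/((-13*17*3)) = -2279/(-13*17*3) = -2279/((-221*3)) = -2279/(-663) = -2279*(-1/663) = 2279/663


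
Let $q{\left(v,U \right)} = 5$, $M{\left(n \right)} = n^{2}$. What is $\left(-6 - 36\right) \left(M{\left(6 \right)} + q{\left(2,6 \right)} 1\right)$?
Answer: $-1722$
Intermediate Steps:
$\left(-6 - 36\right) \left(M{\left(6 \right)} + q{\left(2,6 \right)} 1\right) = \left(-6 - 36\right) \left(6^{2} + 5 \cdot 1\right) = - 42 \left(36 + 5\right) = \left(-42\right) 41 = -1722$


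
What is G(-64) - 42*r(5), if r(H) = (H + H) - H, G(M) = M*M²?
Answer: -262354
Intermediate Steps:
G(M) = M³
r(H) = H (r(H) = 2*H - H = H)
G(-64) - 42*r(5) = (-64)³ - 42*5 = -262144 - 1*210 = -262144 - 210 = -262354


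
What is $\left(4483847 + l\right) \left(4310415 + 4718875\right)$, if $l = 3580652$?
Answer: $72816700175710$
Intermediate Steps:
$\left(4483847 + l\right) \left(4310415 + 4718875\right) = \left(4483847 + 3580652\right) \left(4310415 + 4718875\right) = 8064499 \cdot 9029290 = 72816700175710$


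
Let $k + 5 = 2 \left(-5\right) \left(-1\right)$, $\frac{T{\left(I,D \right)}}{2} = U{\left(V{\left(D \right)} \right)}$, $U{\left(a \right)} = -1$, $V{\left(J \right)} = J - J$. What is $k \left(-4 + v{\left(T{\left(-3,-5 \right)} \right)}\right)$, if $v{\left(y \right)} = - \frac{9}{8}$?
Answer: $- \frac{205}{8} \approx -25.625$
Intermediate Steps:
$V{\left(J \right)} = 0$
$T{\left(I,D \right)} = -2$ ($T{\left(I,D \right)} = 2 \left(-1\right) = -2$)
$v{\left(y \right)} = - \frac{9}{8}$ ($v{\left(y \right)} = \left(-9\right) \frac{1}{8} = - \frac{9}{8}$)
$k = 5$ ($k = -5 + 2 \left(-5\right) \left(-1\right) = -5 - -10 = -5 + 10 = 5$)
$k \left(-4 + v{\left(T{\left(-3,-5 \right)} \right)}\right) = 5 \left(-4 - \frac{9}{8}\right) = 5 \left(- \frac{41}{8}\right) = - \frac{205}{8}$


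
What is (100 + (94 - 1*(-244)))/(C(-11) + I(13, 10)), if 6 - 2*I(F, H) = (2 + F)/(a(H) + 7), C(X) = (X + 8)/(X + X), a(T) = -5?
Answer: -6424/9 ≈ -713.78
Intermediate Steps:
C(X) = (8 + X)/(2*X) (C(X) = (8 + X)/((2*X)) = (8 + X)*(1/(2*X)) = (8 + X)/(2*X))
I(F, H) = 5/2 - F/4 (I(F, H) = 3 - (2 + F)/(2*(-5 + 7)) = 3 - (2 + F)/(2*2) = 3 - (1 + F/2)/2 = 3 + (-½ - F/4) = 5/2 - F/4)
(100 + (94 - 1*(-244)))/(C(-11) + I(13, 10)) = (100 + (94 - 1*(-244)))/((½)*(8 - 11)/(-11) + (5/2 - ¼*13)) = (100 + (94 + 244))/((½)*(-1/11)*(-3) + (5/2 - 13/4)) = (100 + 338)/(3/22 - ¾) = 438/(-27/44) = 438*(-44/27) = -6424/9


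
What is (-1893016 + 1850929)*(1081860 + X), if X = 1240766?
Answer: -97752360462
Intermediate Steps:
(-1893016 + 1850929)*(1081860 + X) = (-1893016 + 1850929)*(1081860 + 1240766) = -42087*2322626 = -97752360462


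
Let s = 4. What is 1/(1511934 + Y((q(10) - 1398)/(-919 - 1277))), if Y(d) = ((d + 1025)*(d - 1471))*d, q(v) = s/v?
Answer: 20683643625/11420692197373918 ≈ 1.8111e-6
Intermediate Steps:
q(v) = 4/v
Y(d) = d*(-1471 + d)*(1025 + d) (Y(d) = ((1025 + d)*(-1471 + d))*d = ((-1471 + d)*(1025 + d))*d = d*(-1471 + d)*(1025 + d))
1/(1511934 + Y((q(10) - 1398)/(-919 - 1277))) = 1/(1511934 + ((4/10 - 1398)/(-919 - 1277))*(-1507775 + ((4/10 - 1398)/(-919 - 1277))² - 446*(4/10 - 1398)/(-919 - 1277))) = 1/(1511934 + ((4*(⅒) - 1398)/(-2196))*(-1507775 + ((4*(⅒) - 1398)/(-2196))² - 446*(4*(⅒) - 1398)/(-2196))) = 1/(1511934 + ((⅖ - 1398)*(-1/2196))*(-1507775 + ((⅖ - 1398)*(-1/2196))² - 446*(⅖ - 1398)*(-1)/2196)) = 1/(1511934 + (-6988/5*(-1/2196))*(-1507775 + (-6988/5*(-1/2196))² - (-3116648)*(-1)/(5*2196))) = 1/(1511934 + 1747*(-1507775 + (1747/2745)² - 446*1747/2745)/2745) = 1/(1511934 + 1747*(-1507775 + 3052009/7535025 - 779162/2745)/2745) = 1/(1511934 + (1747/2745)*(-11363258067056/7535025)) = 1/(1511934 - 19851611843146832/20683643625) = 1/(11420692197373918/20683643625) = 20683643625/11420692197373918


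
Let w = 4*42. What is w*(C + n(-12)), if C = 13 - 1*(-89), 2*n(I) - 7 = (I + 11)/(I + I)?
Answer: 35455/2 ≈ 17728.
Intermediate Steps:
w = 168
n(I) = 7/2 + (11 + I)/(4*I) (n(I) = 7/2 + ((I + 11)/(I + I))/2 = 7/2 + ((11 + I)/((2*I)))/2 = 7/2 + ((11 + I)*(1/(2*I)))/2 = 7/2 + ((11 + I)/(2*I))/2 = 7/2 + (11 + I)/(4*I))
C = 102 (C = 13 + 89 = 102)
w*(C + n(-12)) = 168*(102 + (¼)*(11 + 15*(-12))/(-12)) = 168*(102 + (¼)*(-1/12)*(11 - 180)) = 168*(102 + (¼)*(-1/12)*(-169)) = 168*(102 + 169/48) = 168*(5065/48) = 35455/2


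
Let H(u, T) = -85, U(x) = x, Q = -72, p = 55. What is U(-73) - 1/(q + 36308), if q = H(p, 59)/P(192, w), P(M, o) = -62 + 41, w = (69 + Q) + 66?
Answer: -55666390/762553 ≈ -73.000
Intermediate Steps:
w = 63 (w = (69 - 72) + 66 = -3 + 66 = 63)
P(M, o) = -21
q = 85/21 (q = -85/(-21) = -85*(-1/21) = 85/21 ≈ 4.0476)
U(-73) - 1/(q + 36308) = -73 - 1/(85/21 + 36308) = -73 - 1/762553/21 = -73 - 1*21/762553 = -73 - 21/762553 = -55666390/762553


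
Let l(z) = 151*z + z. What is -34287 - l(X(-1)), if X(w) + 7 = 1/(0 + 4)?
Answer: -33261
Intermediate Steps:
X(w) = -27/4 (X(w) = -7 + 1/(0 + 4) = -7 + 1/4 = -7 + ¼ = -27/4)
l(z) = 152*z
-34287 - l(X(-1)) = -34287 - 152*(-27)/4 = -34287 - 1*(-1026) = -34287 + 1026 = -33261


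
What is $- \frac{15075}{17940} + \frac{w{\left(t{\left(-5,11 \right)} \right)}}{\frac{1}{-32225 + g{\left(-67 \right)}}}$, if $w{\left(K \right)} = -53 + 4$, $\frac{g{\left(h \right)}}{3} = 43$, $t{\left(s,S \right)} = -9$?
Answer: $\frac{1880952979}{1196} \approx 1.5727 \cdot 10^{6}$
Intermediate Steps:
$g{\left(h \right)} = 129$ ($g{\left(h \right)} = 3 \cdot 43 = 129$)
$w{\left(K \right)} = -49$
$- \frac{15075}{17940} + \frac{w{\left(t{\left(-5,11 \right)} \right)}}{\frac{1}{-32225 + g{\left(-67 \right)}}} = - \frac{15075}{17940} - \frac{49}{\frac{1}{-32225 + 129}} = \left(-15075\right) \frac{1}{17940} - \frac{49}{\frac{1}{-32096}} = - \frac{1005}{1196} - \frac{49}{- \frac{1}{32096}} = - \frac{1005}{1196} - -1572704 = - \frac{1005}{1196} + 1572704 = \frac{1880952979}{1196}$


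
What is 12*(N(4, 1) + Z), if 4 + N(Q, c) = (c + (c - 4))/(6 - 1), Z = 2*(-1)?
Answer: -384/5 ≈ -76.800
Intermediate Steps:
Z = -2
N(Q, c) = -24/5 + 2*c/5 (N(Q, c) = -4 + (c + (c - 4))/(6 - 1) = -4 + (c + (-4 + c))/5 = -4 + (-4 + 2*c)*(1/5) = -4 + (-4/5 + 2*c/5) = -24/5 + 2*c/5)
12*(N(4, 1) + Z) = 12*((-24/5 + (2/5)*1) - 2) = 12*((-24/5 + 2/5) - 2) = 12*(-22/5 - 2) = 12*(-32/5) = -384/5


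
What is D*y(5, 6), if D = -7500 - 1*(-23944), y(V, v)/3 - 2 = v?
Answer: 394656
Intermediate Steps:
y(V, v) = 6 + 3*v
D = 16444 (D = -7500 + 23944 = 16444)
D*y(5, 6) = 16444*(6 + 3*6) = 16444*(6 + 18) = 16444*24 = 394656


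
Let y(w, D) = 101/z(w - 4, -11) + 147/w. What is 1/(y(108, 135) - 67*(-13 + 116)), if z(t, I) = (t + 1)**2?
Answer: -14700/101424557 ≈ -0.00014494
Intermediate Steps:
z(t, I) = (1 + t)**2
y(w, D) = 101/(-3 + w)**2 + 147/w (y(w, D) = 101/((1 + (w - 4))**2) + 147/w = 101/((1 + (-4 + w))**2) + 147/w = 101/((-3 + w)**2) + 147/w = 101/(-3 + w)**2 + 147/w)
1/(y(108, 135) - 67*(-13 + 116)) = 1/((101/(-3 + 108)**2 + 147/108) - 67*(-13 + 116)) = 1/((101/105**2 + 147*(1/108)) - 67*103) = 1/((101*(1/11025) + 49/36) - 6901) = 1/((101/11025 + 49/36) - 6901) = 1/(20143/14700 - 6901) = 1/(-101424557/14700) = -14700/101424557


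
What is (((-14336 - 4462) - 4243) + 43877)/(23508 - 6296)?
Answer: 5209/4303 ≈ 1.2106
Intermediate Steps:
(((-14336 - 4462) - 4243) + 43877)/(23508 - 6296) = ((-18798 - 4243) + 43877)/17212 = (-23041 + 43877)*(1/17212) = 20836*(1/17212) = 5209/4303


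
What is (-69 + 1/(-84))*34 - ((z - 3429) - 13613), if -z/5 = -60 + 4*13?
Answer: 615535/42 ≈ 14656.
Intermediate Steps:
z = 40 (z = -5*(-60 + 4*13) = -5*(-60 + 52) = -5*(-8) = 40)
(-69 + 1/(-84))*34 - ((z - 3429) - 13613) = (-69 + 1/(-84))*34 - ((40 - 3429) - 13613) = (-69 + 1*(-1/84))*34 - (-3389 - 13613) = (-69 - 1/84)*34 - 1*(-17002) = -5797/84*34 + 17002 = -98549/42 + 17002 = 615535/42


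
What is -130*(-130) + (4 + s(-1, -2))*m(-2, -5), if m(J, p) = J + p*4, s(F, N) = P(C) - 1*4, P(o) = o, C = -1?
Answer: 16922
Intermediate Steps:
s(F, N) = -5 (s(F, N) = -1 - 1*4 = -1 - 4 = -5)
m(J, p) = J + 4*p
-130*(-130) + (4 + s(-1, -2))*m(-2, -5) = -130*(-130) + (4 - 5)*(-2 + 4*(-5)) = 16900 - (-2 - 20) = 16900 - 1*(-22) = 16900 + 22 = 16922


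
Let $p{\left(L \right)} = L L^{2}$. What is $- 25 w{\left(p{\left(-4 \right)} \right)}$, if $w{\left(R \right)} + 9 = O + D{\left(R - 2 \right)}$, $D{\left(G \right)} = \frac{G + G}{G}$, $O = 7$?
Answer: $0$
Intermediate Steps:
$D{\left(G \right)} = 2$ ($D{\left(G \right)} = \frac{2 G}{G} = 2$)
$p{\left(L \right)} = L^{3}$
$w{\left(R \right)} = 0$ ($w{\left(R \right)} = -9 + \left(7 + 2\right) = -9 + 9 = 0$)
$- 25 w{\left(p{\left(-4 \right)} \right)} = \left(-25\right) 0 = 0$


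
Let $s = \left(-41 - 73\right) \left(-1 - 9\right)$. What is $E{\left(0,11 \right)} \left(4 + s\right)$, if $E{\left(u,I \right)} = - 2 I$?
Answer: $-25168$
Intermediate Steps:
$s = 1140$ ($s = \left(-114\right) \left(-10\right) = 1140$)
$E{\left(0,11 \right)} \left(4 + s\right) = \left(-2\right) 11 \left(4 + 1140\right) = \left(-22\right) 1144 = -25168$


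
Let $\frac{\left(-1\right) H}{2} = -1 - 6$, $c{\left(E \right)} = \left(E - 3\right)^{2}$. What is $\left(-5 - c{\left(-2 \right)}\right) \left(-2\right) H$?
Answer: $840$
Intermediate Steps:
$c{\left(E \right)} = \left(-3 + E\right)^{2}$
$H = 14$ ($H = - 2 \left(-1 - 6\right) = \left(-2\right) \left(-7\right) = 14$)
$\left(-5 - c{\left(-2 \right)}\right) \left(-2\right) H = \left(-5 - \left(-3 - 2\right)^{2}\right) \left(-2\right) 14 = \left(-5 - \left(-5\right)^{2}\right) \left(-2\right) 14 = \left(-5 - 25\right) \left(-2\right) 14 = \left(-30\right) \left(-2\right) 14 = 60 \cdot 14 = 840$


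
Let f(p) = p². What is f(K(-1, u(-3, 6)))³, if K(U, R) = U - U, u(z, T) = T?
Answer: 0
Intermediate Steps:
K(U, R) = 0
f(K(-1, u(-3, 6)))³ = (0²)³ = 0³ = 0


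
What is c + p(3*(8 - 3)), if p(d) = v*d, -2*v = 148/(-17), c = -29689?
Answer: -503603/17 ≈ -29624.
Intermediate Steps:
v = 74/17 (v = -74/(-17) = -74*(-1)/17 = -1/2*(-148/17) = 74/17 ≈ 4.3529)
p(d) = 74*d/17
c + p(3*(8 - 3)) = -29689 + 74*(3*(8 - 3))/17 = -29689 + 74*(3*5)/17 = -29689 + (74/17)*15 = -29689 + 1110/17 = -503603/17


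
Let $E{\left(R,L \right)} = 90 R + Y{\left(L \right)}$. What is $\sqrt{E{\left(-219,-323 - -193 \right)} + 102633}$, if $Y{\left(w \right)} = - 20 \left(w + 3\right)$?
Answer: $\sqrt{85463} \approx 292.34$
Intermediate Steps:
$Y{\left(w \right)} = -60 - 20 w$ ($Y{\left(w \right)} = - 20 \left(3 + w\right) = -60 - 20 w$)
$E{\left(R,L \right)} = -60 - 20 L + 90 R$ ($E{\left(R,L \right)} = 90 R - \left(60 + 20 L\right) = -60 - 20 L + 90 R$)
$\sqrt{E{\left(-219,-323 - -193 \right)} + 102633} = \sqrt{\left(-60 - 20 \left(-323 - -193\right) + 90 \left(-219\right)\right) + 102633} = \sqrt{\left(-60 - 20 \left(-323 + 193\right) - 19710\right) + 102633} = \sqrt{\left(-60 - -2600 - 19710\right) + 102633} = \sqrt{\left(-60 + 2600 - 19710\right) + 102633} = \sqrt{-17170 + 102633} = \sqrt{85463}$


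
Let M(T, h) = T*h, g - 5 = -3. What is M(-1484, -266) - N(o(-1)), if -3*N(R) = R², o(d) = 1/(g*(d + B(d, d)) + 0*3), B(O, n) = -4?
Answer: 118423201/300 ≈ 3.9474e+5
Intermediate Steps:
g = 2 (g = 5 - 3 = 2)
o(d) = 1/(-8 + 2*d) (o(d) = 1/(2*(d - 4) + 0*3) = 1/(2*(-4 + d) + 0) = 1/((-8 + 2*d) + 0) = 1/(-8 + 2*d))
N(R) = -R²/3
M(-1484, -266) - N(o(-1)) = -1484*(-266) - (-1)*(1/(2*(-4 - 1)))²/3 = 394744 - (-1)*((½)/(-5))²/3 = 394744 - (-1)*((½)*(-⅕))²/3 = 394744 - (-1)*(-⅒)²/3 = 394744 - (-1)/(3*100) = 394744 - 1*(-1/300) = 394744 + 1/300 = 118423201/300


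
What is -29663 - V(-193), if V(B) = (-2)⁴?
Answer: -29679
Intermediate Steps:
V(B) = 16
-29663 - V(-193) = -29663 - 1*16 = -29663 - 16 = -29679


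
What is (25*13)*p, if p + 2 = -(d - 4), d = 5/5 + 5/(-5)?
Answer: 650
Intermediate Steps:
d = 0 (d = 5*(⅕) + 5*(-⅕) = 1 - 1 = 0)
p = 2 (p = -2 - (0 - 4) = -2 - 1*(-4) = -2 + 4 = 2)
(25*13)*p = (25*13)*2 = 325*2 = 650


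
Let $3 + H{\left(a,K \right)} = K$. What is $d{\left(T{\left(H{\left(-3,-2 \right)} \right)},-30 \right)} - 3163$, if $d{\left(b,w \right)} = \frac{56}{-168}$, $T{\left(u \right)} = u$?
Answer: $- \frac{9490}{3} \approx -3163.3$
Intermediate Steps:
$H{\left(a,K \right)} = -3 + K$
$d{\left(b,w \right)} = - \frac{1}{3}$ ($d{\left(b,w \right)} = 56 \left(- \frac{1}{168}\right) = - \frac{1}{3}$)
$d{\left(T{\left(H{\left(-3,-2 \right)} \right)},-30 \right)} - 3163 = - \frac{1}{3} - 3163 = - \frac{9490}{3}$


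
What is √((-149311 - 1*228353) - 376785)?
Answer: I*√754449 ≈ 868.59*I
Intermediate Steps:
√((-149311 - 1*228353) - 376785) = √((-149311 - 228353) - 376785) = √(-377664 - 376785) = √(-754449) = I*√754449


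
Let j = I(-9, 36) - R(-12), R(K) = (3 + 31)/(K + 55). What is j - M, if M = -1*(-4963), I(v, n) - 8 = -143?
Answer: -219248/43 ≈ -5098.8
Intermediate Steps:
R(K) = 34/(55 + K)
I(v, n) = -135 (I(v, n) = 8 - 143 = -135)
M = 4963
j = -5839/43 (j = -135 - 34/(55 - 12) = -135 - 34/43 = -5839/43 ≈ -135.79)
j - M = -5839/43 - 1*4963 = -5839/43 - 4963 = -219248/43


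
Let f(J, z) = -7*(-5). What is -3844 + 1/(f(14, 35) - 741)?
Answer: -2713865/706 ≈ -3844.0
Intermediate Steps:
f(J, z) = 35
-3844 + 1/(f(14, 35) - 741) = -3844 + 1/(35 - 741) = -3844 + 1/(-706) = -3844 - 1/706 = -2713865/706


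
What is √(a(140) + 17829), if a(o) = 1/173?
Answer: √533604314/173 ≈ 133.53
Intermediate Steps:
a(o) = 1/173
√(a(140) + 17829) = √(1/173 + 17829) = √(3084418/173) = √533604314/173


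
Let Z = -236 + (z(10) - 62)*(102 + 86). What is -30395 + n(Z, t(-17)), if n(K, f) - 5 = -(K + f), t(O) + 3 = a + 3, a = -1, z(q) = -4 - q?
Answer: -15865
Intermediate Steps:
Z = -14524 (Z = -236 + ((-4 - 1*10) - 62)*(102 + 86) = -236 + ((-4 - 10) - 62)*188 = -236 + (-14 - 62)*188 = -236 - 76*188 = -236 - 14288 = -14524)
t(O) = -1 (t(O) = -3 + (-1 + 3) = -3 + 2 = -1)
n(K, f) = 5 - K - f (n(K, f) = 5 - (K + f) = 5 + (-K - f) = 5 - K - f)
-30395 + n(Z, t(-17)) = -30395 + (5 - 1*(-14524) - 1*(-1)) = -30395 + (5 + 14524 + 1) = -30395 + 14530 = -15865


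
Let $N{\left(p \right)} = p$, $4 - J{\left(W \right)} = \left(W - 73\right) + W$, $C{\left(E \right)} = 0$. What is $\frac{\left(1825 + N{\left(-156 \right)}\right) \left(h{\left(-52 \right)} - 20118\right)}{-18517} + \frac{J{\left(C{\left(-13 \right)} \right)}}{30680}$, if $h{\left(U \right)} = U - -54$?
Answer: $\frac{1030039596529}{568101560} \approx 1813.1$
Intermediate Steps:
$h{\left(U \right)} = 54 + U$ ($h{\left(U \right)} = U + 54 = 54 + U$)
$J{\left(W \right)} = 77 - 2 W$ ($J{\left(W \right)} = 4 - \left(\left(W - 73\right) + W\right) = 4 - \left(\left(-73 + W\right) + W\right) = 4 - \left(-73 + 2 W\right) = 77 - 2 W$)
$\frac{\left(1825 + N{\left(-156 \right)}\right) \left(h{\left(-52 \right)} - 20118\right)}{-18517} + \frac{J{\left(C{\left(-13 \right)} \right)}}{30680} = \frac{\left(1825 - 156\right) \left(\left(54 - 52\right) - 20118\right)}{-18517} + \frac{77 - 0}{30680} = 1669 \left(2 - 20118\right) \left(- \frac{1}{18517}\right) + \left(77 + 0\right) \frac{1}{30680} = 1669 \left(-20116\right) \left(- \frac{1}{18517}\right) + 77 \cdot \frac{1}{30680} = \left(-33573604\right) \left(- \frac{1}{18517}\right) + \frac{77}{30680} = \frac{33573604}{18517} + \frac{77}{30680} = \frac{1030039596529}{568101560}$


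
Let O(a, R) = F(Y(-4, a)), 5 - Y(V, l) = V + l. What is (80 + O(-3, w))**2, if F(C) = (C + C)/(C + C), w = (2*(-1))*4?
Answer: 6561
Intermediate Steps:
Y(V, l) = 5 - V - l (Y(V, l) = 5 - (V + l) = 5 + (-V - l) = 5 - V - l)
w = -8 (w = -2*4 = -8)
F(C) = 1 (F(C) = (2*C)/((2*C)) = (2*C)*(1/(2*C)) = 1)
O(a, R) = 1
(80 + O(-3, w))**2 = (80 + 1)**2 = 81**2 = 6561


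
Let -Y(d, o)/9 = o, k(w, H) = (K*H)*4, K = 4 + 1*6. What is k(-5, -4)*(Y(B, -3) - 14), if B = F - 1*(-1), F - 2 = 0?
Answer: -2080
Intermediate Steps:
F = 2 (F = 2 + 0 = 2)
K = 10 (K = 4 + 6 = 10)
k(w, H) = 40*H (k(w, H) = (10*H)*4 = 40*H)
B = 3 (B = 2 - 1*(-1) = 2 + 1 = 3)
Y(d, o) = -9*o
k(-5, -4)*(Y(B, -3) - 14) = (40*(-4))*(-9*(-3) - 14) = -160*(27 - 14) = -160*13 = -2080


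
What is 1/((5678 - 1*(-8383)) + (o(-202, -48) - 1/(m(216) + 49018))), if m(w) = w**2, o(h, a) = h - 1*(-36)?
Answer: 95674/1329390229 ≈ 7.1968e-5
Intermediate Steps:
o(h, a) = 36 + h (o(h, a) = h + 36 = 36 + h)
1/((5678 - 1*(-8383)) + (o(-202, -48) - 1/(m(216) + 49018))) = 1/((5678 - 1*(-8383)) + ((36 - 202) - 1/(216**2 + 49018))) = 1/((5678 + 8383) + (-166 - 1/(46656 + 49018))) = 1/(14061 + (-166 - 1/95674)) = 1/(14061 - 15881885/95674) = 1/(1329390229/95674) = 95674/1329390229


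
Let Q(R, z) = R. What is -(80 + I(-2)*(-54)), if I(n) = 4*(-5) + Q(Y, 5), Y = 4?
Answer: -944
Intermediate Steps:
I(n) = -16 (I(n) = 4*(-5) + 4 = -20 + 4 = -16)
-(80 + I(-2)*(-54)) = -(80 - 16*(-54)) = -(80 + 864) = -1*944 = -944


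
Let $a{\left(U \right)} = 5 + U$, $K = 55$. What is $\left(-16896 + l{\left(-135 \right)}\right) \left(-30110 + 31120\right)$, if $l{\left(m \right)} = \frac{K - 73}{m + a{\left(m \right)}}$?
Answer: $- \frac{904439244}{53} \approx -1.7065 \cdot 10^{7}$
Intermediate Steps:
$l{\left(m \right)} = - \frac{18}{5 + 2 m}$ ($l{\left(m \right)} = \frac{55 - 73}{m + \left(5 + m\right)} = - \frac{18}{5 + 2 m}$)
$\left(-16896 + l{\left(-135 \right)}\right) \left(-30110 + 31120\right) = \left(-16896 - \frac{18}{5 + 2 \left(-135\right)}\right) \left(-30110 + 31120\right) = \left(-16896 - \frac{18}{5 - 270}\right) 1010 = \left(-16896 - \frac{18}{-265}\right) 1010 = \left(-16896 - - \frac{18}{265}\right) 1010 = \left(-16896 + \frac{18}{265}\right) 1010 = \left(- \frac{4477422}{265}\right) 1010 = - \frac{904439244}{53}$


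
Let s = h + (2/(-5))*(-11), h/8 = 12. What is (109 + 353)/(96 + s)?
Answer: 1155/491 ≈ 2.3523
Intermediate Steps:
h = 96 (h = 8*12 = 96)
s = 502/5 (s = 96 + (2/(-5))*(-11) = 96 + (2*(-⅕))*(-11) = 96 - ⅖*(-11) = 96 + 22/5 = 502/5 ≈ 100.40)
(109 + 353)/(96 + s) = (109 + 353)/(96 + 502/5) = 462/(982/5) = 462*(5/982) = 1155/491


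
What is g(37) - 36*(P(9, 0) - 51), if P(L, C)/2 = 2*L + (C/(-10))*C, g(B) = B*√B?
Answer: 540 + 37*√37 ≈ 765.06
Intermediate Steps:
g(B) = B^(3/2)
P(L, C) = 4*L - C²/5 (P(L, C) = 2*(2*L + (C/(-10))*C) = 2*(2*L + (C*(-⅒))*C) = 2*(2*L + (-C/10)*C) = 2*(2*L - C²/10) = 4*L - C²/5)
g(37) - 36*(P(9, 0) - 51) = 37^(3/2) - 36*((4*9 - ⅕*0²) - 51) = 37*√37 - 36*((36 - ⅕*0) - 51) = 37*√37 - 36*((36 + 0) - 51) = 37*√37 - 36*(36 - 51) = 37*√37 - 36*(-15) = 37*√37 - 1*(-540) = 37*√37 + 540 = 540 + 37*√37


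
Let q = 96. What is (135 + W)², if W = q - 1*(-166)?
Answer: 157609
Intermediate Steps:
W = 262 (W = 96 - 1*(-166) = 96 + 166 = 262)
(135 + W)² = (135 + 262)² = 397² = 157609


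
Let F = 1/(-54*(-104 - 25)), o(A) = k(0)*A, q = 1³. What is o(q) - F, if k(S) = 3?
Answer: 20897/6966 ≈ 2.9999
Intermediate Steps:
q = 1
o(A) = 3*A
F = 1/6966 (F = 1/(-54*(-129)) = 1/6966 ≈ 0.00014355)
o(q) - F = 3*1 - 1*1/6966 = 3 - 1/6966 = 20897/6966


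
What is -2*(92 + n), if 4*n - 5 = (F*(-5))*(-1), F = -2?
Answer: -363/2 ≈ -181.50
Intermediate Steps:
n = -5/4 (n = 5/4 + (-2*(-5)*(-1))/4 = 5/4 + (10*(-1))/4 = 5/4 + (¼)*(-10) = 5/4 - 5/2 = -5/4 ≈ -1.2500)
-2*(92 + n) = -2*(92 - 5/4) = -2*363/4 = -363/2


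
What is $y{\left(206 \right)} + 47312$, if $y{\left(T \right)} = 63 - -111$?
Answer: $47486$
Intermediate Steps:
$y{\left(T \right)} = 174$ ($y{\left(T \right)} = 63 + 111 = 174$)
$y{\left(206 \right)} + 47312 = 174 + 47312 = 47486$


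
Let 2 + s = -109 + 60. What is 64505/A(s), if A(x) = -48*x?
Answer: 64505/2448 ≈ 26.350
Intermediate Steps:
s = -51 (s = -2 + (-109 + 60) = -2 - 49 = -51)
64505/A(s) = 64505/((-48*(-51))) = 64505/2448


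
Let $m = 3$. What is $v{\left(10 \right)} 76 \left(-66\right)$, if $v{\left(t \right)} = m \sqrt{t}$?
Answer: $- 15048 \sqrt{10} \approx -47586.0$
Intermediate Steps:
$v{\left(t \right)} = 3 \sqrt{t}$
$v{\left(10 \right)} 76 \left(-66\right) = 3 \sqrt{10} \cdot 76 \left(-66\right) = 228 \sqrt{10} \left(-66\right) = - 15048 \sqrt{10}$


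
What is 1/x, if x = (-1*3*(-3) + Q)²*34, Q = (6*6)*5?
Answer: 1/1214514 ≈ 8.2337e-7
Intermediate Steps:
Q = 180 (Q = 36*5 = 180)
x = 1214514 (x = (-1*3*(-3) + 180)²*34 = (-3*(-3) + 180)²*34 = (9 + 180)²*34 = 189²*34 = 35721*34 = 1214514)
1/x = 1/1214514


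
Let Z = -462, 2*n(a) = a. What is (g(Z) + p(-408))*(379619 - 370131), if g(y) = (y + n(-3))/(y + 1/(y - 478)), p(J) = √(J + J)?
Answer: 4133826720/434281 + 37952*I*√51 ≈ 9518.8 + 2.7103e+5*I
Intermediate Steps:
p(J) = √2*√J (p(J) = √(2*J) = √2*√J)
n(a) = a/2
g(y) = (-3/2 + y)/(y + 1/(-478 + y)) (g(y) = (y + (½)*(-3))/(y + 1/(y - 478)) = (y - 3/2)/(y + 1/(-478 + y)) = (-3/2 + y)/(y + 1/(-478 + y)))
(g(Z) + p(-408))*(379619 - 370131) = ((717 + (-462)² - 959/2*(-462))/(1 + (-462)² - 478*(-462)) + √2*√(-408))*(379619 - 370131) = ((717 + 213444 + 221529)/(1 + 213444 + 220836) + √2*(2*I*√102))*9488 = (435690/434281 + 4*I*√51)*9488 = 4133826720/434281 + 37952*I*√51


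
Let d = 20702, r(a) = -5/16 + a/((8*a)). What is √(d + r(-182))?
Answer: √331229/4 ≈ 143.88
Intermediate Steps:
r(a) = -3/16 (r(a) = -5*1/16 + a*(1/(8*a)) = -5/16 + ⅛ = -3/16)
√(d + r(-182)) = √(20702 - 3/16) = √(331229/16) = √331229/4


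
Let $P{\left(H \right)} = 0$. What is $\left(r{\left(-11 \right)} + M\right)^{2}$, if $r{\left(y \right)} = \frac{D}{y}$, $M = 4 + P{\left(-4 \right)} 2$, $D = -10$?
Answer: $\frac{2916}{121} \approx 24.099$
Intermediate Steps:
$M = 4$ ($M = 4 + 0 \cdot 2 = 4 + 0 = 4$)
$r{\left(y \right)} = - \frac{10}{y}$
$\left(r{\left(-11 \right)} + M\right)^{2} = \left(- \frac{10}{-11} + 4\right)^{2} = \left(\left(-10\right) \left(- \frac{1}{11}\right) + 4\right)^{2} = \left(\frac{10}{11} + 4\right)^{2} = \left(\frac{54}{11}\right)^{2} = \frac{2916}{121}$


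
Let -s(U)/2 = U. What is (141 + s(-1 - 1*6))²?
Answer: 24025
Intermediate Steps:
s(U) = -2*U
(141 + s(-1 - 1*6))² = (141 - 2*(-1 - 1*6))² = (141 - 2*(-1 - 6))² = (141 - 2*(-7))² = (141 + 14)² = 155² = 24025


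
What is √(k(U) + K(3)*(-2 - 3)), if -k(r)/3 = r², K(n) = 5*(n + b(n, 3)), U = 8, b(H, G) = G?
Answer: 3*I*√38 ≈ 18.493*I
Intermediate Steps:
K(n) = 15 + 5*n (K(n) = 5*(n + 3) = 5*(3 + n) = 15 + 5*n)
k(r) = -3*r²
√(k(U) + K(3)*(-2 - 3)) = √(-3*8² + (15 + 5*3)*(-2 - 3)) = √(-3*64 + (15 + 15)*(-5)) = √(-192 + 30*(-5)) = √(-192 - 150) = √(-342) = 3*I*√38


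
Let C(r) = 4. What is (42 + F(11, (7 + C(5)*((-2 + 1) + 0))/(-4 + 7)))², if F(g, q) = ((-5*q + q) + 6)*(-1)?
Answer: 1600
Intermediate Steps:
F(g, q) = -6 + 4*q (F(g, q) = (-4*q + 6)*(-1) = (6 - 4*q)*(-1) = -6 + 4*q)
(42 + F(11, (7 + C(5)*((-2 + 1) + 0))/(-4 + 7)))² = (42 + (-6 + 4*((7 + 4*((-2 + 1) + 0))/(-4 + 7))))² = (42 + (-6 + 4*((7 + 4*(-1 + 0))/3)))² = (42 + (-6 + 4*((7 + 4*(-1))*(⅓))))² = (42 + (-6 + 4*((7 - 4)*(⅓))))² = (42 + (-6 + 4*(3*(⅓))))² = (42 + (-6 + 4*1))² = (42 + (-6 + 4))² = (42 - 2)² = 40² = 1600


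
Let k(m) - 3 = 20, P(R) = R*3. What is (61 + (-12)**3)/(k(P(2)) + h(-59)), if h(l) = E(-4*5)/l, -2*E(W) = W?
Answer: -98353/1347 ≈ -73.016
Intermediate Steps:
P(R) = 3*R
E(W) = -W/2
k(m) = 23 (k(m) = 3 + 20 = 23)
h(l) = 10/l (h(l) = (-(-2)*5)/l = (-1/2*(-20))/l = 10/l)
(61 + (-12)**3)/(k(P(2)) + h(-59)) = (61 + (-12)**3)/(23 + 10/(-59)) = (61 - 1728)/(23 + 10*(-1/59)) = -1667/(23 - 10/59) = -1667/1347/59 = -1667*59/1347 = -98353/1347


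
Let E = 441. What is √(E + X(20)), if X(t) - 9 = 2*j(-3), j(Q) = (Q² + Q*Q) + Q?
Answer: 4*√30 ≈ 21.909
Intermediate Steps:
j(Q) = Q + 2*Q² (j(Q) = (Q² + Q²) + Q = 2*Q² + Q = Q + 2*Q²)
X(t) = 39 (X(t) = 9 + 2*(-3*(1 + 2*(-3))) = 9 + 2*(-3*(1 - 6)) = 9 + 2*(-3*(-5)) = 9 + 2*15 = 9 + 30 = 39)
√(E + X(20)) = √(441 + 39) = √480 = 4*√30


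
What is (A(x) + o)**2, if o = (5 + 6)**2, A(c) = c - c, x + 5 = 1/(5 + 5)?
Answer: 14641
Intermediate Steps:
x = -49/10 (x = -5 + 1/(5 + 5) = -5 + 1/10 = -49/10 ≈ -4.9000)
A(c) = 0
o = 121 (o = 11**2 = 121)
(A(x) + o)**2 = (0 + 121)**2 = 121**2 = 14641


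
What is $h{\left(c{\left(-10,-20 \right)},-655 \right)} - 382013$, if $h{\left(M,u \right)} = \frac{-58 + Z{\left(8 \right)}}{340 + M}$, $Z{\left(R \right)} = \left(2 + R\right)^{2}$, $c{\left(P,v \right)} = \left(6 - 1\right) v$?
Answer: $- \frac{15280513}{40} \approx -3.8201 \cdot 10^{5}$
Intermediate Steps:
$c{\left(P,v \right)} = 5 v$
$h{\left(M,u \right)} = \frac{42}{340 + M}$ ($h{\left(M,u \right)} = \frac{-58 + \left(2 + 8\right)^{2}}{340 + M} = \frac{-58 + 10^{2}}{340 + M} = \frac{-58 + 100}{340 + M} = \frac{42}{340 + M}$)
$h{\left(c{\left(-10,-20 \right)},-655 \right)} - 382013 = \frac{42}{340 + 5 \left(-20\right)} - 382013 = \frac{42}{340 - 100} - 382013 = \frac{42}{240} - 382013 = 42 \cdot \frac{1}{240} - 382013 = \frac{7}{40} - 382013 = - \frac{15280513}{40}$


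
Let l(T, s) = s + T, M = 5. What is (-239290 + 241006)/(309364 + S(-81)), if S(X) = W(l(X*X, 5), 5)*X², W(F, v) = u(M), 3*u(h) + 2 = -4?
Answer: 858/148121 ≈ 0.0057926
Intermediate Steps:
u(h) = -2 (u(h) = -⅔ + (⅓)*(-4) = -⅔ - 4/3 = -2)
l(T, s) = T + s
W(F, v) = -2
S(X) = -2*X²
(-239290 + 241006)/(309364 + S(-81)) = (-239290 + 241006)/(309364 - 2*(-81)²) = 1716/(309364 - 2*6561) = 1716/(309364 - 13122) = 1716/296242 = 1716*(1/296242) = 858/148121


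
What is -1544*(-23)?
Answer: 35512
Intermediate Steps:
-1544*(-23) = -772*(-46) = 35512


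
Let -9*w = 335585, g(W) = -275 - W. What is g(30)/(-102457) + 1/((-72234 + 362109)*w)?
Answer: 9889899383254/3322260500335625 ≈ 0.0029769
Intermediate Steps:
w = -335585/9 (w = -⅑*335585 = -335585/9 ≈ -37287.)
g(30)/(-102457) + 1/((-72234 + 362109)*w) = (-275 - 1*30)/(-102457) + 1/((-72234 + 362109)*(-335585/9)) = (-275 - 30)*(-1/102457) - 9/335585/289875 = -305*(-1/102457) + (1/289875)*(-9/335585) = 305/102457 - 3/32425900625 = 9889899383254/3322260500335625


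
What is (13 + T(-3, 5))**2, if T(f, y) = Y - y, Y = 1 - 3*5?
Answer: 36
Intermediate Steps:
Y = -14 (Y = 1 - 15 = -14)
T(f, y) = -14 - y
(13 + T(-3, 5))**2 = (13 + (-14 - 1*5))**2 = (13 + (-14 - 5))**2 = (13 - 19)**2 = (-6)**2 = 36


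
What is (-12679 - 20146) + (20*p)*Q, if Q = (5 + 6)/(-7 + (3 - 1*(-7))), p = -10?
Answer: -100675/3 ≈ -33558.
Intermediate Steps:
Q = 11/3 (Q = 11/(-7 + (3 + 7)) = 11/(-7 + 10) = 11/3 ≈ 3.6667)
(-12679 - 20146) + (20*p)*Q = (-12679 - 20146) + (20*(-10))*(11/3) = -32825 - 200*11/3 = -32825 - 2200/3 = -100675/3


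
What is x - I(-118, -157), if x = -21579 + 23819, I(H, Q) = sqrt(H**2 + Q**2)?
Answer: 2240 - sqrt(38573) ≈ 2043.6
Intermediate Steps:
x = 2240
x - I(-118, -157) = 2240 - sqrt((-118)**2 + (-157)**2) = 2240 - sqrt(13924 + 24649) = 2240 - sqrt(38573)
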